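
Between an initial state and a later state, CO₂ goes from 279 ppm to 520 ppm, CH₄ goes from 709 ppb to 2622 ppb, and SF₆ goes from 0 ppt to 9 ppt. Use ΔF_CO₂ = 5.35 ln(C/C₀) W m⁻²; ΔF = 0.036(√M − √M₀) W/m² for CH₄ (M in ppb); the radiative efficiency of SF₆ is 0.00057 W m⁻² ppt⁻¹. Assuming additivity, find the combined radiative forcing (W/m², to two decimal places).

CO₂: 5.35 × ln(520/279) = 5.35 × ln(1.86380) = 5.35 × 0.62262 = 3.3310 W/m².
CH₄: 0.036 × (√2622 − √709) = 0.036 × (51.2055 − 26.6271) = 0.036 × 24.5784 = 0.8848 W/m².
SF₆: ΔF = 0.00057 × (9 − 0) = 0.00057 × 9 = 0.0051 W/m².
Total ΔF = 3.3310 + 0.8848 + 0.0051 = 4.2209 W/m².

ΔF = 4.22 W/m²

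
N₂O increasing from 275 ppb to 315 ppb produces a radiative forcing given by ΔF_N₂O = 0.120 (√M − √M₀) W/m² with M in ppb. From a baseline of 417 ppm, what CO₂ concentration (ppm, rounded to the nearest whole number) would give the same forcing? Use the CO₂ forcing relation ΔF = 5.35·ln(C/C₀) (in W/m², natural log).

C ≈ 428 ppm

N₂O forcing: 0.120 × (√315 − √275) = 0.120 × (17.7482 − 16.5831) = 0.120 × 1.1651 = 0.13981 W/m².
Set 5.35 ln(C/417) = 0.13981: ln(C/417) = 0.13981/5.35 = 0.02613, so C = 417 × e^0.02613 = 417 × 1.02647 = 428.04 ppm.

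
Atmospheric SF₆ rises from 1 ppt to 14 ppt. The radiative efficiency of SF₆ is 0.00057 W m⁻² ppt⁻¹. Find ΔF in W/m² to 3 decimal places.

ΔF = 0.007 W/m²

SF₆: ΔF = 0.00057 × (14 − 1) = 0.00057 × 13 = 0.0074 W/m².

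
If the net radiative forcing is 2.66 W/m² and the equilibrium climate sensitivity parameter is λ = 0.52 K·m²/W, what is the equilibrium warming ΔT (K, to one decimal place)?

ΔT = 1.4 K

ΔT = λ ΔF = 0.52 × 2.66 = 1.3832 K.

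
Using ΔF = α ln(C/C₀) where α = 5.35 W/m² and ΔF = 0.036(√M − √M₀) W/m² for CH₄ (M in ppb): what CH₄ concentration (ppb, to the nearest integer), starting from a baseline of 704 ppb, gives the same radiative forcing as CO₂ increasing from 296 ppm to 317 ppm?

CO₂ forcing: 5.35 × ln(317/296) = 5.35 × 0.068542 = 0.36670 W/m².
Set 0.036(√M − √704) = 0.36670: √M = 0.36670/0.036 + √704 = 10.1861 + 26.5330 = 36.7191.
M = (36.7191)² = 1348.29 ppb.

M ≈ 1348 ppb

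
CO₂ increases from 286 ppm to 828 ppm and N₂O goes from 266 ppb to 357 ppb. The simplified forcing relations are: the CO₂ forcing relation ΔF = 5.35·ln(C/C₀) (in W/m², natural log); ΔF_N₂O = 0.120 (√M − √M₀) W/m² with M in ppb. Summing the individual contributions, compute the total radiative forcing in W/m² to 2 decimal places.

ΔF = 6.00 W/m²

CO₂: 5.35 × ln(828/286) = 5.35 × ln(2.89510) = 5.35 × 1.06302 = 5.6872 W/m².
N₂O: 0.120 × (√357 − √266) = 0.120 × (18.8944 − 16.3095) = 0.120 × 2.5849 = 0.3102 W/m².
Total ΔF = 5.6872 + 0.3102 = 5.9974 W/m².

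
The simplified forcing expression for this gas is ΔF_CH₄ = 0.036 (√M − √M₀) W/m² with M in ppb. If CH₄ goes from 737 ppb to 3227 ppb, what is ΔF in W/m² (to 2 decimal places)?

CH₄: 0.036 × (√3227 − √737) = 0.036 × (56.8067 − 27.1477) = 0.036 × 29.6590 = 1.0677 W/m².

ΔF = 1.07 W/m²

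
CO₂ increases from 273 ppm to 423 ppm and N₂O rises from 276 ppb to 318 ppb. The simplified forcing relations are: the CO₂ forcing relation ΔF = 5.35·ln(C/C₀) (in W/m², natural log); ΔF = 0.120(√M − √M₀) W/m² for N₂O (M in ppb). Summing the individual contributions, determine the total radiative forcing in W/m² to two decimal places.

ΔF = 2.49 W/m²

CO₂: 5.35 × ln(423/273) = 5.35 × ln(1.54945) = 5.35 × 0.43790 = 2.3428 W/m².
N₂O: 0.120 × (√318 − √276) = 0.120 × (17.8326 − 16.6132) = 0.120 × 1.2194 = 0.1463 W/m².
Total ΔF = 2.3428 + 0.1463 = 2.4891 W/m².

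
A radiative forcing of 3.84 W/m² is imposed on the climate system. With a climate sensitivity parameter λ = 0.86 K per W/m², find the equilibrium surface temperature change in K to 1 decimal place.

ΔT = 3.3 K

ΔT = λ ΔF = 0.86 × 3.84 = 3.3024 K.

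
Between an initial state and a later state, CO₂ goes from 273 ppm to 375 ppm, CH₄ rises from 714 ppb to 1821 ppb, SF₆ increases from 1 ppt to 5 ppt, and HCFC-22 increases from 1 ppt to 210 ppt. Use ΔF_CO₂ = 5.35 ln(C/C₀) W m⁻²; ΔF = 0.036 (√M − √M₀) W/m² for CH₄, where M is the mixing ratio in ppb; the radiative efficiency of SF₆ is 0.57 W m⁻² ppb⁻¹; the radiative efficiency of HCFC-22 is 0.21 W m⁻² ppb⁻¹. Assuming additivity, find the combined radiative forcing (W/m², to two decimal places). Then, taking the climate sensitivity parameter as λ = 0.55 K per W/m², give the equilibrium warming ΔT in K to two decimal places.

CO₂: 5.35 × ln(375/273) = 5.35 × ln(1.37363) = 5.35 × 0.31746 = 1.6984 W/m².
CH₄: 0.036 × (√1821 − √714) = 0.036 × (42.6732 − 26.7208) = 0.036 × 15.9524 = 0.5743 W/m².
SF₆: Δ = 5 − 1 = 4 ppt = 0.004 ppb; ΔF = 0.57 × 0.004 = 0.0023 W/m².
HCFC-22: Δ = 210 − 1 = 209 ppt = 0.209 ppb; ΔF = 0.21 × 0.209 = 0.0439 W/m².
Total ΔF = 1.6984 + 0.5743 + 0.0023 + 0.0439 = 2.3189 W/m².
ΔT = λ ΔF = 0.55 × 2.32 = 1.2760 K.

ΔF = 2.32 W/m²; ΔT = 1.28 K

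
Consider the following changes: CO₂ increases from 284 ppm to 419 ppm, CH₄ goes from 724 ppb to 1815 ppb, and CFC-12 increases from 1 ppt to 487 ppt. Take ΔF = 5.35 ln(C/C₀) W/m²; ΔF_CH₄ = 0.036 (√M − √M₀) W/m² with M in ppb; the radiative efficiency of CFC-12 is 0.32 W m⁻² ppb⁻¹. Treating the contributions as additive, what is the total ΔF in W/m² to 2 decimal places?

ΔF = 2.80 W/m²

CO₂: 5.35 × ln(419/284) = 5.35 × ln(1.47535) = 5.35 × 0.38890 = 2.0806 W/m².
CH₄: 0.036 × (√1815 − √724) = 0.036 × (42.6028 − 26.9072) = 0.036 × 15.6956 = 0.5650 W/m².
CFC-12: Δ = 487 − 1 = 486 ppt = 0.486 ppb; ΔF = 0.32 × 0.486 = 0.1555 W/m².
Total ΔF = 2.0806 + 0.5650 + 0.1555 = 2.8011 W/m².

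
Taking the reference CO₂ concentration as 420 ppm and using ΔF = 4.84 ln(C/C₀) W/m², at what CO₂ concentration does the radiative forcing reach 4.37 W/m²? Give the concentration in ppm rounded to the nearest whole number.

Set 4.84 ln(C/420) = 4.37, so ln(C/420) = 4.37/4.84 = 0.90289.
Then C/420 = e^0.90289 = 2.46672, giving C = 420 × 2.46672 = 1036.02 ppm.

C ≈ 1036 ppm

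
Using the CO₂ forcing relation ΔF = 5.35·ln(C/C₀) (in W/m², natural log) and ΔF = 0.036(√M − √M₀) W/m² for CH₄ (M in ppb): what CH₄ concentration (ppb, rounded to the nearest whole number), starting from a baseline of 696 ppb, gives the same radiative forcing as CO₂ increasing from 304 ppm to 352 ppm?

M ≈ 2320 ppb

CO₂ forcing: 5.35 × ln(352/304) = 5.35 × 0.146603 = 0.78433 W/m².
Set 0.036(√M − √696) = 0.78433: √M = 0.78433/0.036 + √696 = 21.7869 + 26.3818 = 48.1687.
M = (48.1687)² = 2320.22 ppb.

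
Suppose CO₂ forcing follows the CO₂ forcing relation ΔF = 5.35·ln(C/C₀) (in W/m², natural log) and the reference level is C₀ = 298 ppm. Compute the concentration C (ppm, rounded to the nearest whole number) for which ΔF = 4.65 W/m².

Set 5.35 ln(C/298) = 4.65, so ln(C/298) = 4.65/5.35 = 0.86916.
Then C/298 = e^0.86916 = 2.38491, giving C = 298 × 2.38491 = 710.70 ppm.

C ≈ 711 ppm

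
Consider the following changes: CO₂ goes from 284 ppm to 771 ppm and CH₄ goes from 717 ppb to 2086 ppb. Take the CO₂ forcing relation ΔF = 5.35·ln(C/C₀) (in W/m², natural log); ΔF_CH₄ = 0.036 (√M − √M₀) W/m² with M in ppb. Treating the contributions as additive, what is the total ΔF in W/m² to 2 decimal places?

CO₂: 5.35 × ln(771/284) = 5.35 × ln(2.71479) = 5.35 × 0.99871 = 5.3431 W/m².
CH₄: 0.036 × (√2086 − √717) = 0.036 × (45.6727 − 26.7769) = 0.036 × 18.8958 = 0.6802 W/m².
Total ΔF = 5.3431 + 0.6802 = 6.0233 W/m².

ΔF = 6.02 W/m²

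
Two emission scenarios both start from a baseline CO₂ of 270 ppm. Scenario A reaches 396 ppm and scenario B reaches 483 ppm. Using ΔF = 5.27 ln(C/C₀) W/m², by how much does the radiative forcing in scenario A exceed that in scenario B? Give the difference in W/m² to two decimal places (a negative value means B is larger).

ΔF_A − ΔF_B = -1.05 W/m²

ΔF_A = 5.27 ln(396/270) = 5.27 × 0.38299 = 2.0184 W/m².
ΔF_B = 5.27 ln(483/270) = 5.27 × 0.58159 = 3.0650 W/m².
Difference: 2.0184 − 3.0650 = -1.0466 W/m².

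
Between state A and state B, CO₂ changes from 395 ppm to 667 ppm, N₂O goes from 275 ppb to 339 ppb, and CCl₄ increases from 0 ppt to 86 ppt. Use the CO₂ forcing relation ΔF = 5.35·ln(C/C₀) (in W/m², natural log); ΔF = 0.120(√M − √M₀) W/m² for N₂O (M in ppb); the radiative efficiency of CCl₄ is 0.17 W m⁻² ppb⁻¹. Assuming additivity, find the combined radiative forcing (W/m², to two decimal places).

ΔF = 3.04 W/m²

CO₂: 5.35 × ln(667/395) = 5.35 × ln(1.68861) = 5.35 × 0.52391 = 2.8029 W/m².
N₂O: 0.120 × (√339 − √275) = 0.120 × (18.4120 − 16.5831) = 0.120 × 1.8289 = 0.2195 W/m².
CCl₄: Δ = 86 − 0 = 86 ppt = 0.086 ppb; ΔF = 0.17 × 0.086 = 0.0146 W/m².
Total ΔF = 2.8029 + 0.2195 + 0.0146 = 3.0370 W/m².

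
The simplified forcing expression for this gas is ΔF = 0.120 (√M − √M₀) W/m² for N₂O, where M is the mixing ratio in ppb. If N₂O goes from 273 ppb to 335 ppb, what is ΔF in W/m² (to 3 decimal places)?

ΔF = 0.214 W/m²

N₂O: 0.120 × (√335 − √273) = 0.120 × (18.3030 − 16.5227) = 0.120 × 1.7803 = 0.2136 W/m².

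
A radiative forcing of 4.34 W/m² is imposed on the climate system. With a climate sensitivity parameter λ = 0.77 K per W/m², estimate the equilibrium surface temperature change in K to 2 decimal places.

ΔT = 3.34 K

ΔT = λ ΔF = 0.77 × 4.34 = 3.3418 K.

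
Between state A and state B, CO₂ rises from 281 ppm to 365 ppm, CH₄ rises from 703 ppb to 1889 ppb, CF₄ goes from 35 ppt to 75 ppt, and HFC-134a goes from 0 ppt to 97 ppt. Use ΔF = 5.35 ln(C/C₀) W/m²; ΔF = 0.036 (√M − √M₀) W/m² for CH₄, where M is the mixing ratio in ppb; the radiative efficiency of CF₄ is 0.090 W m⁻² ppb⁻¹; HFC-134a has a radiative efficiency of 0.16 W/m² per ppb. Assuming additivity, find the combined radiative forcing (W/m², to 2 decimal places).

ΔF = 2.03 W/m²

CO₂: 5.35 × ln(365/281) = 5.35 × ln(1.29893) = 5.35 × 0.26154 = 1.3992 W/m².
CH₄: 0.036 × (√1889 − √703) = 0.036 × (43.4626 − 26.5141) = 0.036 × 16.9485 = 0.6101 W/m².
CF₄: Δ = 75 − 35 = 40 ppt = 0.040 ppb; ΔF = 0.090 × 0.040 = 0.0036 W/m².
HFC-134a: Δ = 97 − 0 = 97 ppt = 0.097 ppb; ΔF = 0.16 × 0.097 = 0.0155 W/m².
Total ΔF = 1.3992 + 0.6101 + 0.0036 + 0.0155 = 2.0284 W/m².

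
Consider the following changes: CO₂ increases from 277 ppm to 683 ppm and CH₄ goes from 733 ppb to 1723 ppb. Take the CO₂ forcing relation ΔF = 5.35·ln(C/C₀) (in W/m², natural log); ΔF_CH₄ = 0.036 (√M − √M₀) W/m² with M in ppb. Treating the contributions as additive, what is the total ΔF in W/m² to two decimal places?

CO₂: 5.35 × ln(683/277) = 5.35 × ln(2.46570) = 5.35 × 0.90248 = 4.8283 W/m².
CH₄: 0.036 × (√1723 − √733) = 0.036 × (41.5090 − 27.0740) = 0.036 × 14.4350 = 0.5197 W/m².
Total ΔF = 4.8283 + 0.5197 = 5.3480 W/m².

ΔF = 5.35 W/m²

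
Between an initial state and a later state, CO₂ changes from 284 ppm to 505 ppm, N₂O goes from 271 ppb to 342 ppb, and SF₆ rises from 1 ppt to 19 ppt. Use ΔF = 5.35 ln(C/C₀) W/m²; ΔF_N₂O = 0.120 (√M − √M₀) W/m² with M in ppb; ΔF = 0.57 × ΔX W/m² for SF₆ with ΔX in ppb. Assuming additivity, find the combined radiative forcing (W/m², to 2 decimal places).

CO₂: 5.35 × ln(505/284) = 5.35 × ln(1.77817) = 5.35 × 0.57558 = 3.0794 W/m².
N₂O: 0.120 × (√342 − √271) = 0.120 × (18.4932 − 16.4621) = 0.120 × 2.0311 = 0.2437 W/m².
SF₆: Δ = 19 − 1 = 18 ppt = 0.018 ppb; ΔF = 0.57 × 0.018 = 0.0103 W/m².
Total ΔF = 3.0794 + 0.2437 + 0.0103 = 3.3334 W/m².

ΔF = 3.33 W/m²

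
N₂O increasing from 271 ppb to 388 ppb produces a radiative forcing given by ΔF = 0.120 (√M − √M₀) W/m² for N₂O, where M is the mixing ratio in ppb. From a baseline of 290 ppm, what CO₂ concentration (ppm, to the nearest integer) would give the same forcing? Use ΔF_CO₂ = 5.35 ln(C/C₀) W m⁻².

C ≈ 312 ppm

N₂O forcing: 0.120 × (√388 − √271) = 0.120 × (19.6977 − 16.4621) = 0.120 × 3.2356 = 0.38827 W/m².
Set 5.35 ln(C/290) = 0.38827: ln(C/290) = 0.38827/5.35 = 0.07257, so C = 290 × e^0.07257 = 290 × 1.07527 = 311.83 ppm.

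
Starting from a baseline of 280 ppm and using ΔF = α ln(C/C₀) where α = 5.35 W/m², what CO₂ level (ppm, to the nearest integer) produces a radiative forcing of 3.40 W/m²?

C ≈ 529 ppm

Set 5.35 ln(C/280) = 3.40, so ln(C/280) = 3.40/5.35 = 0.63551.
Then C/280 = e^0.63551 = 1.88798, giving C = 280 × 1.88798 = 528.63 ppm.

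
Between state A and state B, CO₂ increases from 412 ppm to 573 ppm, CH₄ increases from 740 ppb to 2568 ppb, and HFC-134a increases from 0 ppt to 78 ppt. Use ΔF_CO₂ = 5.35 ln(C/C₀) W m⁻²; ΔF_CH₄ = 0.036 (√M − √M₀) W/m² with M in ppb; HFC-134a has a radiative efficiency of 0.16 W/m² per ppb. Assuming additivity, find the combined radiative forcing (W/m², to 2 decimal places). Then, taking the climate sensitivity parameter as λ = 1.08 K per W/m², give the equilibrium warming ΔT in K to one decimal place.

ΔF = 2.62 W/m²; ΔT = 2.8 K

CO₂: 5.35 × ln(573/412) = 5.35 × ln(1.39078) = 5.35 × 0.32986 = 1.7648 W/m².
CH₄: 0.036 × (√2568 − √740) = 0.036 × (50.6754 − 27.2029) = 0.036 × 23.4725 = 0.8450 W/m².
HFC-134a: Δ = 78 − 0 = 78 ppt = 0.078 ppb; ΔF = 0.16 × 0.078 = 0.0125 W/m².
Total ΔF = 1.7648 + 0.8450 + 0.0125 = 2.6223 W/m².
ΔT = λ ΔF = 1.08 × 2.62 = 2.8296 K.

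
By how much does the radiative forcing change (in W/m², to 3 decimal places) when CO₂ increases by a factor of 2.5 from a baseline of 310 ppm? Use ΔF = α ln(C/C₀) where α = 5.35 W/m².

ΔF = 4.902 W/m²

ΔF = 5.35 × ln(2.5) = 5.35 × 0.91629 = 4.9022 W/m².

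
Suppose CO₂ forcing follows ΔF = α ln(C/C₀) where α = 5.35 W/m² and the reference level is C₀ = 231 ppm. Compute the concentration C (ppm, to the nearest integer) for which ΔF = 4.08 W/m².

Set 5.35 ln(C/231) = 4.08, so ln(C/231) = 4.08/5.35 = 0.76262.
Then C/231 = e^0.76262 = 2.14389, giving C = 231 × 2.14389 = 495.24 ppm.

C ≈ 495 ppm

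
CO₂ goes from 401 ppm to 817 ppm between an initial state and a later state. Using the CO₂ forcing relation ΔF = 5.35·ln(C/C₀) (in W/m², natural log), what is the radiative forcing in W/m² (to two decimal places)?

ΔF = 3.81 W/m²

CO₂: 5.35 × ln(817/401) = 5.35 × ln(2.03741) = 5.35 × 0.71168 = 3.8075 W/m².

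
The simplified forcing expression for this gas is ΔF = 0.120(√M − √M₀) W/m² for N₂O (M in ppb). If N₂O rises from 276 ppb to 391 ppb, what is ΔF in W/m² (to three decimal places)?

N₂O: 0.120 × (√391 − √276) = 0.120 × (19.7737 − 16.6132) = 0.120 × 3.1605 = 0.3793 W/m².

ΔF = 0.379 W/m²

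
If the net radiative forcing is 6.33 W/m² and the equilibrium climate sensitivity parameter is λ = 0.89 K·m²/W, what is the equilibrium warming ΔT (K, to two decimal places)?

ΔT = 5.63 K

ΔT = λ ΔF = 0.89 × 6.33 = 5.6337 K.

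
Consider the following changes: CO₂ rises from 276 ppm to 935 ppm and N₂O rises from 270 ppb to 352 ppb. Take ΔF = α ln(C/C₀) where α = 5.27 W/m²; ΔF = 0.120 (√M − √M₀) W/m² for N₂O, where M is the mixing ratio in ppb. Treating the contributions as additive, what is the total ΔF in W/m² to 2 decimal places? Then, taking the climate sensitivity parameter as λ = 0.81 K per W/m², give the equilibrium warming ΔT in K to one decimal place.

CO₂: 5.27 × ln(935/276) = 5.27 × ln(3.38768) = 5.27 × 1.22015 = 6.4302 W/m².
N₂O: 0.120 × (√352 − √270) = 0.120 × (18.7617 − 16.4317) = 0.120 × 2.3300 = 0.2796 W/m².
Total ΔF = 6.4302 + 0.2796 = 6.7098 W/m².
ΔT = λ ΔF = 0.81 × 6.71 = 5.4351 K.

ΔF = 6.71 W/m²; ΔT = 5.4 K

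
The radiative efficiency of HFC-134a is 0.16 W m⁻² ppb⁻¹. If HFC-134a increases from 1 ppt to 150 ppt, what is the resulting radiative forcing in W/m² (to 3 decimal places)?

ΔF = 0.024 W/m²

HFC-134a: Δ = 150 − 1 = 149 ppt = 0.149 ppb; ΔF = 0.16 × 0.149 = 0.0238 W/m².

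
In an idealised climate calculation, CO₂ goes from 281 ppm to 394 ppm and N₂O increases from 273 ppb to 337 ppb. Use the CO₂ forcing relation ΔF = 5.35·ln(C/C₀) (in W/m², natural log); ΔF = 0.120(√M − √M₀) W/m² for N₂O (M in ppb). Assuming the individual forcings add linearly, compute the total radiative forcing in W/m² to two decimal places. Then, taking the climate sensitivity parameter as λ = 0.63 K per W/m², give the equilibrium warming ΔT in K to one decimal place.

ΔF = 2.03 W/m²; ΔT = 1.3 K

CO₂: 5.35 × ln(394/281) = 5.35 × ln(1.40214) = 5.35 × 0.33800 = 1.8083 W/m².
N₂O: 0.120 × (√337 − √273) = 0.120 × (18.3576 − 16.5227) = 0.120 × 1.8349 = 0.2202 W/m².
Total ΔF = 1.8083 + 0.2202 = 2.0285 W/m².
ΔT = λ ΔF = 0.63 × 2.03 = 1.2789 K.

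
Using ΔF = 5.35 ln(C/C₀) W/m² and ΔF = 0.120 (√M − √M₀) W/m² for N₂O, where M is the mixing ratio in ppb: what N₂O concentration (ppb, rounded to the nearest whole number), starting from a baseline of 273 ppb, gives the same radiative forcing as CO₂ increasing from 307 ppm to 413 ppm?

CO₂ forcing: 5.35 × ln(413/307) = 5.35 × 0.296600 = 1.58681 W/m².
Set 0.120(√M − √273) = 1.58681: √M = 1.58681/0.120 + √273 = 13.2234 + 16.5227 = 29.7461.
M = (29.7461)² = 884.83 ppb.

M ≈ 885 ppb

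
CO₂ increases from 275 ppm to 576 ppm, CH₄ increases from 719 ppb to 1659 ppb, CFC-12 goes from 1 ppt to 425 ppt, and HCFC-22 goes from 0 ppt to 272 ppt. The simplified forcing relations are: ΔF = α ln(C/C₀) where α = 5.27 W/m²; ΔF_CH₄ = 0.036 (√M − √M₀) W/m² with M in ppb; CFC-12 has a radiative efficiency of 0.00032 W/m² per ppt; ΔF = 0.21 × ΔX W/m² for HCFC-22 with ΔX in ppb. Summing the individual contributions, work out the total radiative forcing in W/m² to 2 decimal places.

CO₂: 5.27 × ln(576/275) = 5.27 × ln(2.09455) = 5.27 × 0.73934 = 3.8963 W/m².
CH₄: 0.036 × (√1659 − √719) = 0.036 × (40.7308 − 26.8142) = 0.036 × 13.9166 = 0.5010 W/m².
CFC-12: ΔF = 0.00032 × (425 − 1) = 0.00032 × 424 = 0.1357 W/m².
HCFC-22: Δ = 272 − 0 = 272 ppt = 0.272 ppb; ΔF = 0.21 × 0.272 = 0.0571 W/m².
Total ΔF = 3.8963 + 0.5010 + 0.1357 + 0.0571 = 4.5901 W/m².

ΔF = 4.59 W/m²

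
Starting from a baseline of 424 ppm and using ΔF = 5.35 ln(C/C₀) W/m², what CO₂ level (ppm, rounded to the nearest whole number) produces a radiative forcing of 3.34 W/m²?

Set 5.35 ln(C/424) = 3.34, so ln(C/424) = 3.34/5.35 = 0.62430.
Then C/424 = e^0.62430 = 1.86694, giving C = 424 × 1.86694 = 791.58 ppm.

C ≈ 792 ppm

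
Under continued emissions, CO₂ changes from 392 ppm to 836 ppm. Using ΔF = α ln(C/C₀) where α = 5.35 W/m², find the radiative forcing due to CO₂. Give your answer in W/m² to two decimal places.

CO₂: 5.35 × ln(836/392) = 5.35 × ln(2.13265) = 5.35 × 0.75737 = 4.0519 W/m².

ΔF = 4.05 W/m²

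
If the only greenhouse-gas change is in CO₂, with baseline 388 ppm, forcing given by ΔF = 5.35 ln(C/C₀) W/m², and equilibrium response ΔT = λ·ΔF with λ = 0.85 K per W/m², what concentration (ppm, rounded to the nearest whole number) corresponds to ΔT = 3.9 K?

C ≈ 915 ppm

Required forcing: ΔF = ΔT/λ = 3.9/0.85 = 4.5882 W/m².
Then ln(C/388) = ΔF/5.35 = 4.5882/5.35 = 0.85761.
So C = 388 × e^0.85761 = 388 × 2.35752 = 914.72 ppm.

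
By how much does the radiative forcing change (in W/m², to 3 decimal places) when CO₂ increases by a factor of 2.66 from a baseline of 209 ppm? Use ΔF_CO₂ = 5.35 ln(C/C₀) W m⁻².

ΔF = 5.35 × ln(2.66) = 5.35 × 0.97833 = 5.2341 W/m².

ΔF = 5.234 W/m²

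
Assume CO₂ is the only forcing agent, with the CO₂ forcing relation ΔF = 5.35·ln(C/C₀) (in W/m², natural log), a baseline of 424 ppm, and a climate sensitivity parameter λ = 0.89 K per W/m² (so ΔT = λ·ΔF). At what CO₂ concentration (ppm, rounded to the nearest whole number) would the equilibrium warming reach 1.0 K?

Required forcing: ΔF = ΔT/λ = 1.0/0.89 = 1.1236 W/m².
Then ln(C/424) = ΔF/5.35 = 1.1236/5.35 = 0.21002.
So C = 424 × e^0.21002 = 424 × 1.23370 = 523.09 ppm.

C ≈ 523 ppm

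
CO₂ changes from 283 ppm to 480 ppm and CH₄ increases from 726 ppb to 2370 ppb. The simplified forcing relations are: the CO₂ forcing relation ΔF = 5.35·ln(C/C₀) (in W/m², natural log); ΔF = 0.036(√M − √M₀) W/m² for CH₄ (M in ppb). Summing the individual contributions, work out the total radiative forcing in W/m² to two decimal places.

CO₂: 5.35 × ln(480/283) = 5.35 × ln(1.69611) = 5.35 × 0.52834 = 2.8266 W/m².
CH₄: 0.036 × (√2370 − √726) = 0.036 × (48.6826 − 26.9444) = 0.036 × 21.7382 = 0.7826 W/m².
Total ΔF = 2.8266 + 0.7826 = 3.6092 W/m².

ΔF = 3.61 W/m²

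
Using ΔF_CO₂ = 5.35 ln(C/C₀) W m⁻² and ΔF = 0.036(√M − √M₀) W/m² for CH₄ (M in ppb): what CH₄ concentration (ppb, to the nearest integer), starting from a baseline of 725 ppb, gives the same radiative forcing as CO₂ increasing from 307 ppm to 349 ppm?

M ≈ 2114 ppb

CO₂ forcing: 5.35 × ln(349/307) = 5.35 × 0.128224 = 0.68600 W/m².
Set 0.036(√M − √725) = 0.68600: √M = 0.68600/0.036 + √725 = 19.0556 + 26.9258 = 45.9814.
M = (45.9814)² = 2114.29 ppb.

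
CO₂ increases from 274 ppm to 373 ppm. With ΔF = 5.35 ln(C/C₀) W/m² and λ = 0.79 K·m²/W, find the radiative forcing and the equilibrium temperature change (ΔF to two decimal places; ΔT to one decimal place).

ΔF = 1.65 W/m²; ΔT = 1.3 K

CO₂: 5.35 × ln(373/274) = 5.35 × ln(1.36131) = 5.35 × 0.30845 = 1.6502 W/m².
ΔT = λ ΔF = 0.79 × 1.65 = 1.3035 K.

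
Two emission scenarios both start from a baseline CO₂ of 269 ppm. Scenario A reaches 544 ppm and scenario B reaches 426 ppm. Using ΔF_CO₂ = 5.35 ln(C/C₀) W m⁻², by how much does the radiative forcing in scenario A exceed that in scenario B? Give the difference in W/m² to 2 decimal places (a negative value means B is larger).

ΔF_A = 5.35 ln(544/269) = 5.35 × 0.70424 = 3.7677 W/m².
ΔF_B = 5.35 ln(426/269) = 5.35 × 0.45973 = 2.4596 W/m².
Difference: 3.7677 − 2.4596 = 1.3081 W/m².
(Equivalently, ΔF_A − ΔF_B = 5.35 ln(544/426) = 5.35 × 0.24451 = 1.3081 W/m².)

ΔF_A − ΔF_B = 1.31 W/m²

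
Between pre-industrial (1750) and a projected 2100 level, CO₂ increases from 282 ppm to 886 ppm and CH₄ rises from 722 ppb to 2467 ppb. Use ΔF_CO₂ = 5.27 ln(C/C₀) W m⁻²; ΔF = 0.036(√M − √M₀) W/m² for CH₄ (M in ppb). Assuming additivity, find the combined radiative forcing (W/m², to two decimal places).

ΔF = 6.85 W/m²

CO₂: 5.27 × ln(886/282) = 5.27 × ln(3.14184) = 5.27 × 1.14481 = 6.0331 W/m².
CH₄: 0.036 × (√2467 − √722) = 0.036 × (49.6689 − 26.8701) = 0.036 × 22.7988 = 0.8208 W/m².
Total ΔF = 6.0331 + 0.8208 = 6.8539 W/m².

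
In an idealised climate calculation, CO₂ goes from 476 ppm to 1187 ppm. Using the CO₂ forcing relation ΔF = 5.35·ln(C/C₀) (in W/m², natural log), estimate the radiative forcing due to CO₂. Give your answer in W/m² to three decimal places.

CO₂: 5.35 × ln(1187/476) = 5.35 × ln(2.49370) = 5.35 × 0.91377 = 4.8887 W/m².

ΔF = 4.889 W/m²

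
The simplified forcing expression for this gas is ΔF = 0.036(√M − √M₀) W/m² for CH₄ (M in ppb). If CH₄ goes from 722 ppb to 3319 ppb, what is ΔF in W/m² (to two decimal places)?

ΔF = 1.11 W/m²

CH₄: 0.036 × (√3319 − √722) = 0.036 × (57.6108 − 26.8701) = 0.036 × 30.7407 = 1.1067 W/m².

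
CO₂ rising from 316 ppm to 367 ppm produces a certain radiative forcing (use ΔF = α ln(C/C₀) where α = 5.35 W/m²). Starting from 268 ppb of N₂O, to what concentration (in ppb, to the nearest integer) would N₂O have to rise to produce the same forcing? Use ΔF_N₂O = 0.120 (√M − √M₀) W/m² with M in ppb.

M ≈ 531 ppb

CO₂ forcing: 5.35 × ln(367/316) = 5.35 × 0.149620 = 0.80047 W/m².
Set 0.120(√M − √268) = 0.80047: √M = 0.80047/0.120 + √268 = 6.6706 + 16.3707 = 23.0413.
M = (23.0413)² = 530.90 ppb.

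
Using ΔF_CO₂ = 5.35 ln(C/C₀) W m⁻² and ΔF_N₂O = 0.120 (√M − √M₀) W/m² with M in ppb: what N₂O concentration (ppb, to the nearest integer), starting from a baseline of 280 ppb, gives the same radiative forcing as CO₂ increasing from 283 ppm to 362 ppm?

CO₂ forcing: 5.35 × ln(362/283) = 5.35 × 0.246197 = 1.31715 W/m².
Set 0.120(√M − √280) = 1.31715: √M = 1.31715/0.120 + √280 = 10.9763 + 16.7332 = 27.7095.
M = (27.7095)² = 767.82 ppb.

M ≈ 768 ppb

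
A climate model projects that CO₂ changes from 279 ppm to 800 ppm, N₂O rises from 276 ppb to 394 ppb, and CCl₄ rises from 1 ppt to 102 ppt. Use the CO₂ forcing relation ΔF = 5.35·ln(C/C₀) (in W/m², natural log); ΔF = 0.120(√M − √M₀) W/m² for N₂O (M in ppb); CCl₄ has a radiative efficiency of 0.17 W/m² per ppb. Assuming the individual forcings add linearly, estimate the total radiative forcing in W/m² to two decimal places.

CO₂: 5.35 × ln(800/279) = 5.35 × ln(2.86738) = 5.35 × 1.05340 = 5.6357 W/m².
N₂O: 0.120 × (√394 − √276) = 0.120 × (19.8494 − 16.6132) = 0.120 × 3.2362 = 0.3883 W/m².
CCl₄: Δ = 102 − 1 = 101 ppt = 0.101 ppb; ΔF = 0.17 × 0.101 = 0.0172 W/m².
Total ΔF = 5.6357 + 0.3883 + 0.0172 = 6.0412 W/m².

ΔF = 6.04 W/m²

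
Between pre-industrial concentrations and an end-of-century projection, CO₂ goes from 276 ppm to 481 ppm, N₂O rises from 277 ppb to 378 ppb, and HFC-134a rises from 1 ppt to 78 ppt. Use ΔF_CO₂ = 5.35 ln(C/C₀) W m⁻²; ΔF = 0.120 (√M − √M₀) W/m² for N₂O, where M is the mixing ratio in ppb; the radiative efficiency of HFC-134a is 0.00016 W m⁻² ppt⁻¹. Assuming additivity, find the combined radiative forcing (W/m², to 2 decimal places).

CO₂: 5.35 × ln(481/276) = 5.35 × ln(1.74275) = 5.35 × 0.55546 = 2.9717 W/m².
N₂O: 0.120 × (√378 − √277) = 0.120 × (19.4422 − 16.6433) = 0.120 × 2.7989 = 0.3359 W/m².
HFC-134a: ΔF = 0.00016 × (78 − 1) = 0.00016 × 77 = 0.0123 W/m².
Total ΔF = 2.9717 + 0.3359 + 0.0123 = 3.3199 W/m².

ΔF = 3.32 W/m²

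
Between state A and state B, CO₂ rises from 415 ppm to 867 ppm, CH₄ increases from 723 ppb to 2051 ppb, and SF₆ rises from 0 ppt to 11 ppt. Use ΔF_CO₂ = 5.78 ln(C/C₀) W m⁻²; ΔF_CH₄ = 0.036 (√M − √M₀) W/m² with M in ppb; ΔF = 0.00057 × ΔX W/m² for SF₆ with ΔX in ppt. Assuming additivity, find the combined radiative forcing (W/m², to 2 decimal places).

ΔF = 4.93 W/m²

CO₂: 5.78 × ln(867/415) = 5.78 × ln(2.08916) = 5.78 × 0.73676 = 4.2585 W/m².
CH₄: 0.036 × (√2051 − √723) = 0.036 × (45.2880 − 26.8887) = 0.036 × 18.3993 = 0.6624 W/m².
SF₆: ΔF = 0.00057 × (11 − 0) = 0.00057 × 11 = 0.0063 W/m².
Total ΔF = 4.2585 + 0.6624 + 0.0063 = 4.9272 W/m².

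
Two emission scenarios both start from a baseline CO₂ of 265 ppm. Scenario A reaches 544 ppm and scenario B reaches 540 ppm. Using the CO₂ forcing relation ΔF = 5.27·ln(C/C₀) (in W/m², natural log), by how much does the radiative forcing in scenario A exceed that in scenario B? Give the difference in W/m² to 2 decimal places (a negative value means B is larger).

ΔF_A = 5.27 ln(544/265) = 5.27 × 0.71922 = 3.7903 W/m².
ΔF_B = 5.27 ln(540/265) = 5.27 × 0.71184 = 3.7514 W/m².
Difference: 3.7903 − 3.7514 = 0.0389 W/m².

ΔF_A − ΔF_B = 0.04 W/m²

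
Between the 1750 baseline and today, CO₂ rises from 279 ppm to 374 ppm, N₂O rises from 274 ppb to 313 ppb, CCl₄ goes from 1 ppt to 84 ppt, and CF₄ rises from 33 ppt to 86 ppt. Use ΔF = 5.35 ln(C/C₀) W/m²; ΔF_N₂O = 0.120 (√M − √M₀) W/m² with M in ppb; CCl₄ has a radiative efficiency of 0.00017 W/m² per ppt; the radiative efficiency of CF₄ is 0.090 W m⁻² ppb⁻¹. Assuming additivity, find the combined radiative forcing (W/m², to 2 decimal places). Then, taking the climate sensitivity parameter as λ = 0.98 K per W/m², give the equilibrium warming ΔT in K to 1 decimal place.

CO₂: 5.35 × ln(374/279) = 5.35 × ln(1.34050) = 5.35 × 0.29304 = 1.5678 W/m².
N₂O: 0.120 × (√313 − √274) = 0.120 × (17.6918 − 16.5529) = 0.120 × 1.1389 = 0.1367 W/m².
CCl₄: ΔF = 0.00017 × (84 − 1) = 0.00017 × 83 = 0.0141 W/m².
CF₄: Δ = 86 − 33 = 53 ppt = 0.053 ppb; ΔF = 0.090 × 0.053 = 0.0048 W/m².
Total ΔF = 1.5678 + 0.1367 + 0.0141 + 0.0048 = 1.7234 W/m².
ΔT = λ ΔF = 0.98 × 1.72 = 1.6856 K.

ΔF = 1.72 W/m²; ΔT = 1.7 K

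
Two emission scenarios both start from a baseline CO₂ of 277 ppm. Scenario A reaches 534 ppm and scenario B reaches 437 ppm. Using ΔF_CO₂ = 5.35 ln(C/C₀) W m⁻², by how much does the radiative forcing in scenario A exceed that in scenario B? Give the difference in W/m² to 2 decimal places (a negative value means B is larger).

ΔF_A − ΔF_B = 1.07 W/m²

ΔF_A = 5.35 ln(534/277) = 5.35 × 0.65638 = 3.5116 W/m².
ΔF_B = 5.35 ln(437/277) = 5.35 × 0.45592 = 2.4392 W/m².
Difference: 3.5116 − 2.4392 = 1.0724 W/m².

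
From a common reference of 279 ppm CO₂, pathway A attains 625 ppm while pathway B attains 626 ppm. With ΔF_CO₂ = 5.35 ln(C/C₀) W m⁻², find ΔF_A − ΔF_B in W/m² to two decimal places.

ΔF_A − ΔF_B = -0.01 W/m²

ΔF_A = 5.35 ln(625/279) = 5.35 × 0.80654 = 4.3150 W/m².
ΔF_B = 5.35 ln(626/279) = 5.35 × 0.80814 = 4.3235 W/m².
Difference: 4.3150 − 4.3235 = -0.0085 W/m².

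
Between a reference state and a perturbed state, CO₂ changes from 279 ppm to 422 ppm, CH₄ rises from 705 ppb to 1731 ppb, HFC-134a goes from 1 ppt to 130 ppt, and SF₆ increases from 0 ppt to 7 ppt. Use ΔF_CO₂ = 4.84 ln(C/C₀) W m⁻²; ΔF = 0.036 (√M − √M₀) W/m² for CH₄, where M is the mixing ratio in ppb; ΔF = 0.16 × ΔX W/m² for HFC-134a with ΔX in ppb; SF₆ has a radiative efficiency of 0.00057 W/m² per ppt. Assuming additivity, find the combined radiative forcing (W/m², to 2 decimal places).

CO₂: 4.84 × ln(422/279) = 4.84 × ln(1.51254) = 4.84 × 0.41379 = 2.0027 W/m².
CH₄: 0.036 × (√1731 − √705) = 0.036 × (41.6053 − 26.5518) = 0.036 × 15.0535 = 0.5419 W/m².
HFC-134a: Δ = 130 − 1 = 129 ppt = 0.129 ppb; ΔF = 0.16 × 0.129 = 0.0206 W/m².
SF₆: ΔF = 0.00057 × (7 − 0) = 0.00057 × 7 = 0.0040 W/m².
Total ΔF = 2.0027 + 0.5419 + 0.0206 + 0.0040 = 2.5692 W/m².

ΔF = 2.57 W/m²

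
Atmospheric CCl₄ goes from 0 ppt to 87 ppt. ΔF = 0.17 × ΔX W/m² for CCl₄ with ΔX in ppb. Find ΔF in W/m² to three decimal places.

ΔF = 0.015 W/m²

CCl₄: Δ = 87 − 0 = 87 ppt = 0.087 ppb; ΔF = 0.17 × 0.087 = 0.0148 W/m².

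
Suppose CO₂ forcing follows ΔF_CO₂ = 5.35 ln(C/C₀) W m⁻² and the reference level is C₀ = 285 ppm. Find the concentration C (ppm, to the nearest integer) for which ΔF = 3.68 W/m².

Set 5.35 ln(C/285) = 3.68, so ln(C/285) = 3.68/5.35 = 0.68785.
Then C/285 = e^0.68785 = 1.98943, giving C = 285 × 1.98943 = 566.99 ppm.

C ≈ 567 ppm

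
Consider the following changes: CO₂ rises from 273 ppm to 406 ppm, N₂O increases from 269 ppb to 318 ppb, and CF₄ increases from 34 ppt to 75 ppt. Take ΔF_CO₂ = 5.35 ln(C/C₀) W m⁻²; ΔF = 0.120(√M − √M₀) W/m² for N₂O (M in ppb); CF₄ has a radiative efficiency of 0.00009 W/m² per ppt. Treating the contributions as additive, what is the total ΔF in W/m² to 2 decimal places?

ΔF = 2.30 W/m²

CO₂: 5.35 × ln(406/273) = 5.35 × ln(1.48718) = 5.35 × 0.39688 = 2.1233 W/m².
N₂O: 0.120 × (√318 − √269) = 0.120 × (17.8326 − 16.4012) = 0.120 × 1.4314 = 0.1718 W/m².
CF₄: ΔF = 0.00009 × (75 − 34) = 0.00009 × 41 = 0.0037 W/m².
Total ΔF = 2.1233 + 0.1718 + 0.0037 = 2.2988 W/m².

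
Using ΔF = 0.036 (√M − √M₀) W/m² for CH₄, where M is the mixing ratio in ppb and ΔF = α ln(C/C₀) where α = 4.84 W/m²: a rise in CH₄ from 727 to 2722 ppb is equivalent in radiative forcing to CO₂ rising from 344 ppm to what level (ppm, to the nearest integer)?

CH₄ forcing: 0.036 × (√2722 − √727) = 0.036 × (52.1728 − 26.9629) = 0.036 × 25.2099 = 0.90756 W/m².
Set 4.84 ln(C/344) = 0.90756: ln(C/344) = 0.90756/4.84 = 0.18751, so C = 344 × e^0.18751 = 344 × 1.20624 = 414.95 ppm.

C ≈ 415 ppm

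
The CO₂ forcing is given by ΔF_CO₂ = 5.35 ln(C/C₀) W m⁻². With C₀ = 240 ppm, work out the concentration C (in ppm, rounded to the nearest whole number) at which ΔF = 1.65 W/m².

Set 5.35 ln(C/240) = 1.65, so ln(C/240) = 1.65/5.35 = 0.30841.
Then C/240 = e^0.30841 = 1.36126, giving C = 240 × 1.36126 = 326.70 ppm.

C ≈ 327 ppm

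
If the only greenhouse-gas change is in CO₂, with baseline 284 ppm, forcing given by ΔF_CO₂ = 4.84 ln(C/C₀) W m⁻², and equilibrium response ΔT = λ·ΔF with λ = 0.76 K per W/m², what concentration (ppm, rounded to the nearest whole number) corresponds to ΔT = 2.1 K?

C ≈ 503 ppm

Required forcing: ΔF = ΔT/λ = 2.1/0.76 = 2.7632 W/m².
Then ln(C/284) = ΔF/4.84 = 2.7632/4.84 = 0.57091.
So C = 284 × e^0.57091 = 284 × 1.76988 = 502.65 ppm.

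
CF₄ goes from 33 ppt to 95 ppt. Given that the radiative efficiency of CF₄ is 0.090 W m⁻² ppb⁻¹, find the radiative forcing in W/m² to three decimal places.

CF₄: Δ = 95 − 33 = 62 ppt = 0.062 ppb; ΔF = 0.090 × 0.062 = 0.0056 W/m².

ΔF = 0.006 W/m²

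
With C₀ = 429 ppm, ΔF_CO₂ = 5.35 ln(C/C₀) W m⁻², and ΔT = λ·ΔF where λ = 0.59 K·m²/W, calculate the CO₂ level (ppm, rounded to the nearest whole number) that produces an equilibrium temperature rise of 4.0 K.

Required forcing: ΔF = ΔT/λ = 4.0/0.59 = 6.7797 W/m².
Then ln(C/429) = ΔF/5.35 = 6.7797/5.35 = 1.26723.
So C = 429 × e^1.26723 = 429 × 3.55100 = 1523.38 ppm.

C ≈ 1523 ppm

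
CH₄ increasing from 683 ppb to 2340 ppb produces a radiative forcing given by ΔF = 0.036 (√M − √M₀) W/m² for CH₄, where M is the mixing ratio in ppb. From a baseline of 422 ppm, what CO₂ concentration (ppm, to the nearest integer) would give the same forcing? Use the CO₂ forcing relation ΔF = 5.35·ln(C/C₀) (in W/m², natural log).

CH₄ forcing: 0.036 × (√2340 − √683) = 0.036 × (48.3735 − 26.1343) = 0.036 × 22.2392 = 0.80061 W/m².
Set 5.35 ln(C/422) = 0.80061: ln(C/422) = 0.80061/5.35 = 0.14965, so C = 422 × e^0.14965 = 422 × 1.16143 = 490.12 ppm.

C ≈ 490 ppm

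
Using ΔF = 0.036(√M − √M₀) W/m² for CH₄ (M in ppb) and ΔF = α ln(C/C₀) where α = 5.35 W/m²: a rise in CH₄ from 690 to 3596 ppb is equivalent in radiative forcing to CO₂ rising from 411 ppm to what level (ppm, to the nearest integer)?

C ≈ 516 ppm

CH₄ forcing: 0.036 × (√3596 − √690) = 0.036 × (59.9667 − 26.2679) = 0.036 × 33.6988 = 1.21316 W/m².
Set 5.35 ln(C/411) = 1.21316: ln(C/411) = 1.21316/5.35 = 0.22676, so C = 411 × e^0.22676 = 411 × 1.25453 = 515.61 ppm.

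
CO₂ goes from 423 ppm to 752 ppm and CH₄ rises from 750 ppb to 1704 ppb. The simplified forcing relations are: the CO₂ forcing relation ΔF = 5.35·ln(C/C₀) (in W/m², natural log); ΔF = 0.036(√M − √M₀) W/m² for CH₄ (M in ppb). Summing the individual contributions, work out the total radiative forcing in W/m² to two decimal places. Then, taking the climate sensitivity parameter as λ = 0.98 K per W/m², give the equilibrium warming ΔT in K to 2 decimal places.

ΔF = 3.58 W/m²; ΔT = 3.51 K

CO₂: 5.35 × ln(752/423) = 5.35 × ln(1.77778) = 5.35 × 0.57537 = 3.0782 W/m².
CH₄: 0.036 × (√1704 − √750) = 0.036 × (41.2795 − 27.3861) = 0.036 × 13.8934 = 0.5002 W/m².
Total ΔF = 3.0782 + 0.5002 = 3.5784 W/m².
ΔT = λ ΔF = 0.98 × 3.58 = 3.5084 K.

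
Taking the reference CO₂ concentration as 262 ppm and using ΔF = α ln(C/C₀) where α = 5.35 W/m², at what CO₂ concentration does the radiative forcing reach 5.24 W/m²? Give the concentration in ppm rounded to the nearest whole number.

Set 5.35 ln(C/262) = 5.24, so ln(C/262) = 5.24/5.35 = 0.97944.
Then C/262 = e^0.97944 = 2.66296, giving C = 262 × 2.66296 = 697.70 ppm.

C ≈ 698 ppm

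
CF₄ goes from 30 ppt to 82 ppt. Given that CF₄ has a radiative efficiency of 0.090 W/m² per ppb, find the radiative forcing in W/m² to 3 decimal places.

CF₄: Δ = 82 − 30 = 52 ppt = 0.052 ppb; ΔF = 0.090 × 0.052 = 0.0047 W/m².

ΔF = 0.005 W/m²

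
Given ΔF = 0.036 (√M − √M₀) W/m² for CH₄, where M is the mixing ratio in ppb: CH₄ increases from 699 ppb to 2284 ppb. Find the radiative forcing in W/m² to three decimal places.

CH₄: 0.036 × (√2284 − √699) = 0.036 × (47.7912 − 26.4386) = 0.036 × 21.3526 = 0.7687 W/m².

ΔF = 0.769 W/m²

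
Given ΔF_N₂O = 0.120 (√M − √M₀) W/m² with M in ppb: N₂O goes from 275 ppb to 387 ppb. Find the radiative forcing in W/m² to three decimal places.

ΔF = 0.371 W/m²

N₂O: 0.120 × (√387 − √275) = 0.120 × (19.6723 − 16.5831) = 0.120 × 3.0892 = 0.3707 W/m².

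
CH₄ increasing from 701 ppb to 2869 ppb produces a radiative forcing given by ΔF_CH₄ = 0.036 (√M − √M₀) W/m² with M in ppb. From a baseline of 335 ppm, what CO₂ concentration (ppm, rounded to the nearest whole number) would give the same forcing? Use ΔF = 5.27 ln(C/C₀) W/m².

CH₄ forcing: 0.036 × (√2869 − √701) = 0.036 × (53.5630 − 26.4764) = 0.036 × 27.0866 = 0.97512 W/m².
Set 5.27 ln(C/335) = 0.97512: ln(C/335) = 0.97512/5.27 = 0.18503, so C = 335 × e^0.18503 = 335 × 1.20325 = 403.09 ppm.

C ≈ 403 ppm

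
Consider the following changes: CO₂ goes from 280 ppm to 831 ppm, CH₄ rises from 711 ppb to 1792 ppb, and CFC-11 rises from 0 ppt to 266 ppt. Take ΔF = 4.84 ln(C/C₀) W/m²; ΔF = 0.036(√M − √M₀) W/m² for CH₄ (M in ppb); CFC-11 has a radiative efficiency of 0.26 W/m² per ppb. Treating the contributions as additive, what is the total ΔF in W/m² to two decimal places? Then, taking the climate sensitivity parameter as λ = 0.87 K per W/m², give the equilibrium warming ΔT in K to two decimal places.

CO₂: 4.84 × ln(831/280) = 4.84 × ln(2.96786) = 4.84 × 1.08784 = 5.2651 W/m².
CH₄: 0.036 × (√1792 − √711) = 0.036 × (42.3320 − 26.6646) = 0.036 × 15.6674 = 0.5640 W/m².
CFC-11: Δ = 266 − 0 = 266 ppt = 0.266 ppb; ΔF = 0.26 × 0.266 = 0.0692 W/m².
Total ΔF = 5.2651 + 0.5640 + 0.0692 = 5.8983 W/m².
ΔT = λ ΔF = 0.87 × 5.90 = 5.1330 K.

ΔF = 5.90 W/m²; ΔT = 5.13 K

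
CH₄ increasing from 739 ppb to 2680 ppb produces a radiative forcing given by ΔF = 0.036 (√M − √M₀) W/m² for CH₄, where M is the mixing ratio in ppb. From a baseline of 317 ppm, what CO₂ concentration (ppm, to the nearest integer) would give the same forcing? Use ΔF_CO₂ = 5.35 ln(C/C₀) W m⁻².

CH₄ forcing: 0.036 × (√2680 − √739) = 0.036 × (51.7687 − 27.1846) = 0.036 × 24.5841 = 0.88503 W/m².
Set 5.35 ln(C/317) = 0.88503: ln(C/317) = 0.88503/5.35 = 0.16543, so C = 317 × e^0.16543 = 317 × 1.17990 = 374.03 ppm.

C ≈ 374 ppm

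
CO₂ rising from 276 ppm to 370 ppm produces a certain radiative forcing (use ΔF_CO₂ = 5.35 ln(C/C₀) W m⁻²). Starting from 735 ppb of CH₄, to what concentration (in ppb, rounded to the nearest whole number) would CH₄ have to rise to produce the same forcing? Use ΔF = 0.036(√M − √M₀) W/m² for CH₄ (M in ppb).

CO₂ forcing: 5.35 × ln(370/276) = 5.35 × 0.293102 = 1.56810 W/m².
Set 0.036(√M − √735) = 1.56810: √M = 1.56810/0.036 + √735 = 43.5583 + 27.1109 = 70.6692.
M = (70.6692)² = 4994.14 ppb.

M ≈ 4994 ppb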